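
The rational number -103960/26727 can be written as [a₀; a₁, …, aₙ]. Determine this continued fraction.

Repeatedly divide and take the remainder:
-103960 ÷ 26727 → quotient -4, remainder 2948
26727 ÷ 2948 → quotient 9, remainder 195
2948 ÷ 195 → quotient 15, remainder 23
195 ÷ 23 → quotient 8, remainder 11
23 ÷ 11 → quotient 2, remainder 1
11 ÷ 1 → quotient 11, remainder 0

[-4; 9, 15, 8, 2, 11]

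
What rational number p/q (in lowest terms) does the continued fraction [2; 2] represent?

5/2

a_0 = 2: 2/1
a_1 = 2: 5/2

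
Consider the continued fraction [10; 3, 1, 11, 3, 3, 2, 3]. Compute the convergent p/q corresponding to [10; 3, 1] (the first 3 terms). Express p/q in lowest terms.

Compute successive convergents:
a_0 = 10: 10/1
a_1 = 3: 31/3
a_2 = 1: 41/4

41/4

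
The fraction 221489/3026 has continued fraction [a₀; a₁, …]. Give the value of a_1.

Apply division with remainder until the remainder is 0:
⌊221489/3026⌋ = 73, remainder 591
⌊3026/591⌋ = 5, remainder 71

5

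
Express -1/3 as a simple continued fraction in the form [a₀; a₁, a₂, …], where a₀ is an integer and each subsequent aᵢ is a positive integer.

Run the Euclidean algorithm, recording each quotient:
⌊-1/3⌋ = -1, remainder 2
⌊3/2⌋ = 1, remainder 1
⌊2/1⌋ = 2, remainder 0

[-1; 1, 2]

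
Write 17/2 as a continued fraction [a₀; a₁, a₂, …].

[8; 2]

17 ÷ 2 → quotient 8, remainder 1
2 ÷ 1 → quotient 2, remainder 0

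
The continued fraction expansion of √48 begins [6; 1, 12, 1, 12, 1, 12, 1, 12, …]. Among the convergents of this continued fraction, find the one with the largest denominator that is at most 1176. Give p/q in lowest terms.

a_0 = 6: 6/1  (≤ bound)
a_1 = 1: 7/1  (≤ bound)
a_2 = 12: 90/13  (≤ bound)
a_3 = 1: 97/14  (≤ bound)
a_4 = 12: 1254/181  (≤ bound)
a_5 = 1: 1351/195  (≤ bound)
a_6 = 12: 17466/2521  (> 1176, stop)

1351/195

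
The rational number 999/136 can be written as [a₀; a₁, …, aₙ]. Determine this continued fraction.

[7; 2, 1, 8, 2, 2]

999 ÷ 136 → quotient 7, remainder 47
136 ÷ 47 → quotient 2, remainder 42
47 ÷ 42 → quotient 1, remainder 5
42 ÷ 5 → quotient 8, remainder 2
5 ÷ 2 → quotient 2, remainder 1
2 ÷ 1 → quotient 2, remainder 0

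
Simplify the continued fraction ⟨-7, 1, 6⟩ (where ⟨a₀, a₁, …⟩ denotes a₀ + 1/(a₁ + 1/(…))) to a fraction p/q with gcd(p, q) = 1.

-43/7

Start with 6.
1 + 1/(6/1) = 1 + 1/6 = 7/6
-7 + 1/(7/6) = -7 + 6/7 = -43/7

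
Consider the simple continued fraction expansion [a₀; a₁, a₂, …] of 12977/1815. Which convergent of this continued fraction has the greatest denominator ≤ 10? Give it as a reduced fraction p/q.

a_0 = 7: 7/1  (≤ bound)
a_1 = 6: 43/6  (≤ bound)
a_2 = 1: 50/7  (≤ bound)
a_3 = 2: 143/20  (> 10, stop)

50/7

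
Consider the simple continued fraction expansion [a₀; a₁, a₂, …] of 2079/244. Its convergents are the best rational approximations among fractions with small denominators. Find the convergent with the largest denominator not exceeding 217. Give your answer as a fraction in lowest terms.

List convergents until the denominator exceeds the bound:
a_0 = 8: 8/1  (≤ bound)
a_1 = 1: 9/1  (≤ bound)
a_2 = 1: 17/2  (≤ bound)
a_3 = 11: 196/23  (≤ bound)
a_4 = 1: 213/25  (≤ bound)
a_5 = 2: 622/73  (≤ bound)
a_6 = 3: 2079/244  (> 217, stop)

622/73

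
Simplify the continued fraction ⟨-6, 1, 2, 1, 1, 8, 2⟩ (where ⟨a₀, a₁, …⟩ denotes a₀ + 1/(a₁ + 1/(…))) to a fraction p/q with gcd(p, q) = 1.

Start with 2.
8 + 1/(2/1) = 8 + 1/2 = 17/2
1 + 1/(17/2) = 1 + 2/17 = 19/17
1 + 1/(19/17) = 1 + 17/19 = 36/19
2 + 1/(36/19) = 2 + 19/36 = 91/36
1 + 1/(91/36) = 1 + 36/91 = 127/91
-6 + 1/(127/91) = -6 + 91/127 = -671/127

-671/127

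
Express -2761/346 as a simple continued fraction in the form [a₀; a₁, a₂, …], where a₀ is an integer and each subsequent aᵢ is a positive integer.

-2761 = -8·346 + 7, so a_0 = -8
346 = 49·7 + 3, so a_1 = 49
7 = 2·3 + 1, so a_2 = 2
3 = 3·1 + 0, so a_3 = 3

[-8; 49, 2, 3]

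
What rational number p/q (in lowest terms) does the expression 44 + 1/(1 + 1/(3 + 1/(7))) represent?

1298/29

Work from the innermost term outward:
Start with 7.
3 + 1/(7/1) = 3 + 1/7 = 22/7
1 + 1/(22/7) = 1 + 7/22 = 29/22
44 + 1/(29/22) = 44 + 22/29 = 1298/29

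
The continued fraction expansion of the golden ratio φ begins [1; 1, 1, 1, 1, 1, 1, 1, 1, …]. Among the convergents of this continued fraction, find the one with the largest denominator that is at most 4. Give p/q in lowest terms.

5/3

List convergents until the denominator exceeds the bound:
a_0 = 1: 1/1  (≤ bound)
a_1 = 1: 2/1  (≤ bound)
a_2 = 1: 3/2  (≤ bound)
a_3 = 1: 5/3  (≤ bound)
a_4 = 1: 8/5  (> 4, stop)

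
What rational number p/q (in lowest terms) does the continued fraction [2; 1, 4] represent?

14/5

a_0 = 2: 2/1
a_1 = 1: 3/1
a_2 = 4: 14/5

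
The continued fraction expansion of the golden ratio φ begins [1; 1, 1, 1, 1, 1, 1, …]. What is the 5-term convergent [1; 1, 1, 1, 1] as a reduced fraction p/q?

8/5

Use the convergent recurrence hₖ = aₖ·hₖ₋₁ + hₖ₋₂ (and likewise for the denominators kₖ):
a_0 = 1: 1/1
a_1 = 1: 2/1
a_2 = 1: 3/2
a_3 = 1: 5/3
a_4 = 1: 8/5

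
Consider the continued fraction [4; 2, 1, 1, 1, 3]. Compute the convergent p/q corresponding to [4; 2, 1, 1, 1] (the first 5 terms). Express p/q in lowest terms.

a_0 = 4: 4/1
a_1 = 2: 9/2
a_2 = 1: 13/3
a_3 = 1: 22/5
a_4 = 1: 35/8

35/8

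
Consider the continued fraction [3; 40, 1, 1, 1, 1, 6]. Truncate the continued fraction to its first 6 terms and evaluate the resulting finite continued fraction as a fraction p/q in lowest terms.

Collapse the nested fraction from the inside out:
Start with 1.
1 + 1/(1/1) = 1 + 1/1 = 2/1
1 + 1/(2/1) = 1 + 1/2 = 3/2
1 + 1/(3/2) = 1 + 2/3 = 5/3
40 + 1/(5/3) = 40 + 3/5 = 203/5
3 + 1/(203/5) = 3 + 5/203 = 614/203

614/203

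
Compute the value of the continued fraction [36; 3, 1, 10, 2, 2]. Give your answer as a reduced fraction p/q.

Start with 2.
2 + 1/(2/1) = 2 + 1/2 = 5/2
10 + 1/(5/2) = 10 + 2/5 = 52/5
1 + 1/(52/5) = 1 + 5/52 = 57/52
3 + 1/(57/52) = 3 + 52/57 = 223/57
36 + 1/(223/57) = 36 + 57/223 = 8085/223

8085/223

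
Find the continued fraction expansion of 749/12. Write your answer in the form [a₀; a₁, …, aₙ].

[62; 2, 2, 2]

⌊749/12⌋ = 62, remainder 5
⌊12/5⌋ = 2, remainder 2
⌊5/2⌋ = 2, remainder 1
⌊2/1⌋ = 2, remainder 0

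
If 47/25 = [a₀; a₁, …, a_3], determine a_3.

47 ÷ 25 → quotient 1, remainder 22
25 ÷ 22 → quotient 1, remainder 3
22 ÷ 3 → quotient 7, remainder 1
3 ÷ 1 → quotient 3, remainder 0

3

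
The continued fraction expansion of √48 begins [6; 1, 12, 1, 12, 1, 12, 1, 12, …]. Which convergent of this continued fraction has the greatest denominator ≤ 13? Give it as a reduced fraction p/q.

a_0 = 6: 6/1  (≤ bound)
a_1 = 1: 7/1  (≤ bound)
a_2 = 12: 90/13  (≤ bound)
a_3 = 1: 97/14  (> 13, stop)

90/13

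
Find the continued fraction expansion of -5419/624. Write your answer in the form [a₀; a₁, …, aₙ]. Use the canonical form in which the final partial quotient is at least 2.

[-9; 3, 5, 1, 32]

Run the Euclidean algorithm, recording each quotient:
-5419 = -9·624 + 197, so a_0 = -9
624 = 3·197 + 33, so a_1 = 3
197 = 5·33 + 32, so a_2 = 5
33 = 1·32 + 1, so a_3 = 1
32 = 32·1 + 0, so a_4 = 32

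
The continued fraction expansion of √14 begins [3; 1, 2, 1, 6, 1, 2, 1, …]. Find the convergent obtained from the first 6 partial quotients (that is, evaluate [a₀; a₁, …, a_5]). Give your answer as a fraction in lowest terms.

116/31

a_0 = 3: 3/1
a_1 = 1: 4/1
a_2 = 2: 11/3
a_3 = 1: 15/4
a_4 = 6: 101/27
a_5 = 1: 116/31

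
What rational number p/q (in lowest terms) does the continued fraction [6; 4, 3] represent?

81/13

a_0 = 6: 6/1
a_1 = 4: 25/4
a_2 = 3: 81/13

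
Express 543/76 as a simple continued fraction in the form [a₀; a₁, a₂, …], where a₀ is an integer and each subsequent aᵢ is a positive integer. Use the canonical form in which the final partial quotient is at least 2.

[7; 6, 1, 10]

Repeatedly divide and take the remainder:
543 ÷ 76 → quotient 7, remainder 11
76 ÷ 11 → quotient 6, remainder 10
11 ÷ 10 → quotient 1, remainder 1
10 ÷ 1 → quotient 10, remainder 0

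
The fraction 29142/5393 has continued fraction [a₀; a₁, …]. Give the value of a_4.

2

29142 ÷ 5393 → quotient 5, remainder 2177
5393 ÷ 2177 → quotient 2, remainder 1039
2177 ÷ 1039 → quotient 2, remainder 99
1039 ÷ 99 → quotient 10, remainder 49
99 ÷ 49 → quotient 2, remainder 1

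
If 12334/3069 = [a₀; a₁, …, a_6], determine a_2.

Apply division with remainder until the remainder is 0:
⌊12334/3069⌋ = 4, remainder 58
⌊3069/58⌋ = 52, remainder 53
⌊58/53⌋ = 1, remainder 5

1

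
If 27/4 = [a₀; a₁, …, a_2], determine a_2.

3

Run the Euclidean algorithm, recording each quotient:
27 = 6·4 + 3, so a_0 = 6
4 = 1·3 + 1, so a_1 = 1
3 = 3·1 + 0, so a_2 = 3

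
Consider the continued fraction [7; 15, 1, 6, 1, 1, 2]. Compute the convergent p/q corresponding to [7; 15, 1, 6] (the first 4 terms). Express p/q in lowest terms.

Collapse the nested fraction from the inside out:
Start with 6.
1 + 1/(6/1) = 1 + 1/6 = 7/6
15 + 1/(7/6) = 15 + 6/7 = 111/7
7 + 1/(111/7) = 7 + 7/111 = 784/111

784/111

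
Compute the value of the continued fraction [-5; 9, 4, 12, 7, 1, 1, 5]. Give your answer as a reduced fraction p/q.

Start with 5.
1 + 1/(5/1) = 1 + 1/5 = 6/5
1 + 1/(6/5) = 1 + 5/6 = 11/6
7 + 1/(11/6) = 7 + 6/11 = 83/11
12 + 1/(83/11) = 12 + 11/83 = 1007/83
4 + 1/(1007/83) = 4 + 83/1007 = 4111/1007
9 + 1/(4111/1007) = 9 + 1007/4111 = 38006/4111
-5 + 1/(38006/4111) = -5 + 4111/38006 = -185919/38006

-185919/38006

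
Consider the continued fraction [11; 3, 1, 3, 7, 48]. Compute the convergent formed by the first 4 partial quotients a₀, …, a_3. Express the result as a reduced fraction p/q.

Compute successive convergents:
a_0 = 11: 11/1
a_1 = 3: 34/3
a_2 = 1: 45/4
a_3 = 3: 169/15

169/15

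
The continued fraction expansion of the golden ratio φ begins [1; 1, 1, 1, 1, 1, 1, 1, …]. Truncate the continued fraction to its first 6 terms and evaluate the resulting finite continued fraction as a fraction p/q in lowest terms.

13/8

a_0 = 1: 1/1
a_1 = 1: 2/1
a_2 = 1: 3/2
a_3 = 1: 5/3
a_4 = 1: 8/5
a_5 = 1: 13/8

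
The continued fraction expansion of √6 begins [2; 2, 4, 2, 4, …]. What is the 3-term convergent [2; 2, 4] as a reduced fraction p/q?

22/9

a_0 = 2: 2/1
a_1 = 2: 5/2
a_2 = 4: 22/9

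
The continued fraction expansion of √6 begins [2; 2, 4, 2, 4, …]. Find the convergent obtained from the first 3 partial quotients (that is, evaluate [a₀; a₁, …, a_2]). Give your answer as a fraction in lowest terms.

22/9

a_0 = 2: 2/1
a_1 = 2: 5/2
a_2 = 4: 22/9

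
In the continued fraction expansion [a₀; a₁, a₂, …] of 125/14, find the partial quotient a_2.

Apply division with remainder until the remainder is 0:
125 ÷ 14 → quotient 8, remainder 13
14 ÷ 13 → quotient 1, remainder 1
13 ÷ 1 → quotient 13, remainder 0

13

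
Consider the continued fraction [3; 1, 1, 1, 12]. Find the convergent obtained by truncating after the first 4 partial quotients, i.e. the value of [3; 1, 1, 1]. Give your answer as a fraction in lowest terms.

Collapse the nested fraction from the inside out:
Start with 1.
1 + 1/(1/1) = 1 + 1/1 = 2/1
1 + 1/(2/1) = 1 + 1/2 = 3/2
3 + 1/(3/2) = 3 + 2/3 = 11/3

11/3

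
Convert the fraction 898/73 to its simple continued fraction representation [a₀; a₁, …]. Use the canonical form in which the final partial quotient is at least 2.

898 = 12·73 + 22, so a_0 = 12
73 = 3·22 + 7, so a_1 = 3
22 = 3·7 + 1, so a_2 = 3
7 = 7·1 + 0, so a_3 = 7

[12; 3, 3, 7]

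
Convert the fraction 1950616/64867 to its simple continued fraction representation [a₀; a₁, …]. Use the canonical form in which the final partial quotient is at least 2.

⌊1950616/64867⌋ = 30, remainder 4606
⌊64867/4606⌋ = 14, remainder 383
⌊4606/383⌋ = 12, remainder 10
⌊383/10⌋ = 38, remainder 3
⌊10/3⌋ = 3, remainder 1
⌊3/1⌋ = 3, remainder 0

[30; 14, 12, 38, 3, 3]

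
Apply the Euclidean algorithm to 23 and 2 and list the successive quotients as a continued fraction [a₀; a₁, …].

[11; 2]

Run the Euclidean algorithm, recording each quotient:
23 = 11·2 + 1, so a_0 = 11
2 = 2·1 + 0, so a_1 = 2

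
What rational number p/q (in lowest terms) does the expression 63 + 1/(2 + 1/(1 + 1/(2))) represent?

Start with 2.
1 + 1/(2/1) = 1 + 1/2 = 3/2
2 + 1/(3/2) = 2 + 2/3 = 8/3
63 + 1/(8/3) = 63 + 3/8 = 507/8

507/8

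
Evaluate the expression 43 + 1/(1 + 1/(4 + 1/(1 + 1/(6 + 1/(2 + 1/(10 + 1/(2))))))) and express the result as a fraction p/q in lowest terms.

Collapse the nested fraction from the inside out:
Start with 2.
10 + 1/(2/1) = 10 + 1/2 = 21/2
2 + 1/(21/2) = 2 + 2/21 = 44/21
6 + 1/(44/21) = 6 + 21/44 = 285/44
1 + 1/(285/44) = 1 + 44/285 = 329/285
4 + 1/(329/285) = 4 + 285/329 = 1601/329
1 + 1/(1601/329) = 1 + 329/1601 = 1930/1601
43 + 1/(1930/1601) = 43 + 1601/1930 = 84591/1930

84591/1930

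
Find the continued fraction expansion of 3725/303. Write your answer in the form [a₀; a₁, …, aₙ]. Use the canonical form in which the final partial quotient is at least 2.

[12; 3, 2, 2, 8, 2]

3725 ÷ 303 → quotient 12, remainder 89
303 ÷ 89 → quotient 3, remainder 36
89 ÷ 36 → quotient 2, remainder 17
36 ÷ 17 → quotient 2, remainder 2
17 ÷ 2 → quotient 8, remainder 1
2 ÷ 1 → quotient 2, remainder 0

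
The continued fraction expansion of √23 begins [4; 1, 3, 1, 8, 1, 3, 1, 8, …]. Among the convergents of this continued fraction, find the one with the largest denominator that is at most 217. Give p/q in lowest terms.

a_0 = 4: 4/1  (≤ bound)
a_1 = 1: 5/1  (≤ bound)
a_2 = 3: 19/4  (≤ bound)
a_3 = 1: 24/5  (≤ bound)
a_4 = 8: 211/44  (≤ bound)
a_5 = 1: 235/49  (≤ bound)
a_6 = 3: 916/191  (≤ bound)
a_7 = 1: 1151/240  (> 217, stop)

916/191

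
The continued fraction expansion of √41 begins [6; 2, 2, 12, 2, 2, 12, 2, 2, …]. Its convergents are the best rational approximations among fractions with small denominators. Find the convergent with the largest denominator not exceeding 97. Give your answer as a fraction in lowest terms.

List convergents until the denominator exceeds the bound:
a_0 = 6: 6/1  (≤ bound)
a_1 = 2: 13/2  (≤ bound)
a_2 = 2: 32/5  (≤ bound)
a_3 = 12: 397/62  (≤ bound)
a_4 = 2: 826/129  (> 97, stop)

397/62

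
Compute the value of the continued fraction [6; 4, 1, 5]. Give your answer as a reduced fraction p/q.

180/29

a_0 = 6: 6/1
a_1 = 4: 25/4
a_2 = 1: 31/5
a_3 = 5: 180/29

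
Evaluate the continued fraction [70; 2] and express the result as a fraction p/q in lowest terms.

Collapse the nested fraction from the inside out:
Start with 2.
70 + 1/(2/1) = 70 + 1/2 = 141/2

141/2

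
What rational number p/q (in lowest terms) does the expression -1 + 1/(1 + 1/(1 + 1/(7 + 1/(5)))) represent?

Start with 5.
7 + 1/(5/1) = 7 + 1/5 = 36/5
1 + 1/(36/5) = 1 + 5/36 = 41/36
1 + 1/(41/36) = 1 + 36/41 = 77/41
-1 + 1/(77/41) = -1 + 41/77 = -36/77

-36/77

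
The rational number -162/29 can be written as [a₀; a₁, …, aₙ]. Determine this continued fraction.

-162 ÷ 29 → quotient -6, remainder 12
29 ÷ 12 → quotient 2, remainder 5
12 ÷ 5 → quotient 2, remainder 2
5 ÷ 2 → quotient 2, remainder 1
2 ÷ 1 → quotient 2, remainder 0

[-6; 2, 2, 2, 2]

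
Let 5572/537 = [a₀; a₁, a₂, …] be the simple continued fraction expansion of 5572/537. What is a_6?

Repeatedly divide and take the remainder:
5572 ÷ 537 → quotient 10, remainder 202
537 ÷ 202 → quotient 2, remainder 133
202 ÷ 133 → quotient 1, remainder 69
133 ÷ 69 → quotient 1, remainder 64
69 ÷ 64 → quotient 1, remainder 5
64 ÷ 5 → quotient 12, remainder 4
5 ÷ 4 → quotient 1, remainder 1

1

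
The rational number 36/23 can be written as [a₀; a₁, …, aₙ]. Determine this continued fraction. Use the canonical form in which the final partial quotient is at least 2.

[1; 1, 1, 3, 3]

Run the Euclidean algorithm, recording each quotient:
⌊36/23⌋ = 1, remainder 13
⌊23/13⌋ = 1, remainder 10
⌊13/10⌋ = 1, remainder 3
⌊10/3⌋ = 3, remainder 1
⌊3/1⌋ = 3, remainder 0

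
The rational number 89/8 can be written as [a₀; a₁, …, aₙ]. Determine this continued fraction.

[11; 8]

Apply division with remainder until the remainder is 0:
89 ÷ 8 → quotient 11, remainder 1
8 ÷ 1 → quotient 8, remainder 0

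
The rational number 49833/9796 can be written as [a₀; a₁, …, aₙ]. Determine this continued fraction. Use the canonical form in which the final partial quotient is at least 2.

[5; 11, 2, 15, 3, 2, 1, 2]

⌊49833/9796⌋ = 5, remainder 853
⌊9796/853⌋ = 11, remainder 413
⌊853/413⌋ = 2, remainder 27
⌊413/27⌋ = 15, remainder 8
⌊27/8⌋ = 3, remainder 3
⌊8/3⌋ = 2, remainder 2
⌊3/2⌋ = 1, remainder 1
⌊2/1⌋ = 2, remainder 0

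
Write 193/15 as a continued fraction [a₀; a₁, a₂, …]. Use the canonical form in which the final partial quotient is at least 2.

193 ÷ 15 → quotient 12, remainder 13
15 ÷ 13 → quotient 1, remainder 2
13 ÷ 2 → quotient 6, remainder 1
2 ÷ 1 → quotient 2, remainder 0

[12; 1, 6, 2]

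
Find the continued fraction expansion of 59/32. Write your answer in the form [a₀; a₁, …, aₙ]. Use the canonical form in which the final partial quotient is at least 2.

[1; 1, 5, 2, 2]

59 = 1·32 + 27, so a_0 = 1
32 = 1·27 + 5, so a_1 = 1
27 = 5·5 + 2, so a_2 = 5
5 = 2·2 + 1, so a_3 = 2
2 = 2·1 + 0, so a_4 = 2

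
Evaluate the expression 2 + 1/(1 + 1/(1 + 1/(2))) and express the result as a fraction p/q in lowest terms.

a_0 = 2: 2/1
a_1 = 1: 3/1
a_2 = 1: 5/2
a_3 = 2: 13/5

13/5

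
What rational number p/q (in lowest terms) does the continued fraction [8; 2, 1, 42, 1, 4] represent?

Use the convergent recurrence hₖ = aₖ·hₖ₋₁ + hₖ₋₂ (and likewise for the denominators kₖ):
a_0 = 8: 8/1
a_1 = 2: 17/2
a_2 = 1: 25/3
a_3 = 42: 1067/128
a_4 = 1: 1092/131
a_5 = 4: 5435/652

5435/652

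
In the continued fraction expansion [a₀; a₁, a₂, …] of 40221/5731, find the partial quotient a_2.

9

⌊40221/5731⌋ = 7, remainder 104
⌊5731/104⌋ = 55, remainder 11
⌊104/11⌋ = 9, remainder 5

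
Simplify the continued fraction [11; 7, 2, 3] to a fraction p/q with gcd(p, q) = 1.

a_0 = 11: 11/1
a_1 = 7: 78/7
a_2 = 2: 167/15
a_3 = 3: 579/52

579/52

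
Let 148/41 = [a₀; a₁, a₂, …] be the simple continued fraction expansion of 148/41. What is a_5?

3

⌊148/41⌋ = 3, remainder 25
⌊41/25⌋ = 1, remainder 16
⌊25/16⌋ = 1, remainder 9
⌊16/9⌋ = 1, remainder 7
⌊9/7⌋ = 1, remainder 2
⌊7/2⌋ = 3, remainder 1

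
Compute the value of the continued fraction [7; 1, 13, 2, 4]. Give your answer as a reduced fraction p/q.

1031/130

a_0 = 7: 7/1
a_1 = 1: 8/1
a_2 = 13: 111/14
a_3 = 2: 230/29
a_4 = 4: 1031/130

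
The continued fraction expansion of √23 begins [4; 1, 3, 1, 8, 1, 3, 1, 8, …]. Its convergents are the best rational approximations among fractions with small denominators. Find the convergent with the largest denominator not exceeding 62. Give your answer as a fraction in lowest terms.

235/49

List convergents until the denominator exceeds the bound:
a_0 = 4: 4/1  (≤ bound)
a_1 = 1: 5/1  (≤ bound)
a_2 = 3: 19/4  (≤ bound)
a_3 = 1: 24/5  (≤ bound)
a_4 = 8: 211/44  (≤ bound)
a_5 = 1: 235/49  (≤ bound)
a_6 = 3: 916/191  (> 62, stop)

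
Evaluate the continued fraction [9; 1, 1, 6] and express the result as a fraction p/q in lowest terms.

124/13

Start with 6.
1 + 1/(6/1) = 1 + 1/6 = 7/6
1 + 1/(7/6) = 1 + 6/7 = 13/7
9 + 1/(13/7) = 9 + 7/13 = 124/13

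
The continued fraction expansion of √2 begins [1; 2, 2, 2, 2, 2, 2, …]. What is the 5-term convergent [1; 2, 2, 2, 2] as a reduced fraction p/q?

Work from the innermost term outward:
Start with 2.
2 + 1/(2/1) = 2 + 1/2 = 5/2
2 + 1/(5/2) = 2 + 2/5 = 12/5
2 + 1/(12/5) = 2 + 5/12 = 29/12
1 + 1/(29/12) = 1 + 12/29 = 41/29

41/29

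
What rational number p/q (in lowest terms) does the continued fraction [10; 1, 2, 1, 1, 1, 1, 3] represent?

697/65

Start with 3.
1 + 1/(3/1) = 1 + 1/3 = 4/3
1 + 1/(4/3) = 1 + 3/4 = 7/4
1 + 1/(7/4) = 1 + 4/7 = 11/7
1 + 1/(11/7) = 1 + 7/11 = 18/11
2 + 1/(18/11) = 2 + 11/18 = 47/18
1 + 1/(47/18) = 1 + 18/47 = 65/47
10 + 1/(65/47) = 10 + 47/65 = 697/65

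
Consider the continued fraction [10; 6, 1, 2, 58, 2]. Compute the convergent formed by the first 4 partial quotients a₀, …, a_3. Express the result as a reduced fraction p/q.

Build up convergents one term at a time:
a_0 = 10: 10/1
a_1 = 6: 61/6
a_2 = 1: 71/7
a_3 = 2: 203/20

203/20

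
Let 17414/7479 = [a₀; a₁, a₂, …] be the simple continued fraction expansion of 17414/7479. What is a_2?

22

17414 = 2·7479 + 2456, so a_0 = 2
7479 = 3·2456 + 111, so a_1 = 3
2456 = 22·111 + 14, so a_2 = 22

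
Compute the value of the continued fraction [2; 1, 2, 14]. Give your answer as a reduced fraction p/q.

a_0 = 2: 2/1
a_1 = 1: 3/1
a_2 = 2: 8/3
a_3 = 14: 115/43

115/43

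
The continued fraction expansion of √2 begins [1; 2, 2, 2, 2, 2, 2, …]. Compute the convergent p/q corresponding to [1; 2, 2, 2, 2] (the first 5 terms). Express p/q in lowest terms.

41/29

Build up convergents one term at a time:
a_0 = 1: 1/1
a_1 = 2: 3/2
a_2 = 2: 7/5
a_3 = 2: 17/12
a_4 = 2: 41/29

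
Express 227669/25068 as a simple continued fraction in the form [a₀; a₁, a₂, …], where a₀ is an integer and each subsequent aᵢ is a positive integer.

227669 = 9·25068 + 2057, so a_0 = 9
25068 = 12·2057 + 384, so a_1 = 12
2057 = 5·384 + 137, so a_2 = 5
384 = 2·137 + 110, so a_3 = 2
137 = 1·110 + 27, so a_4 = 1
110 = 4·27 + 2, so a_5 = 4
27 = 13·2 + 1, so a_6 = 13
2 = 2·1 + 0, so a_7 = 2

[9; 12, 5, 2, 1, 4, 13, 2]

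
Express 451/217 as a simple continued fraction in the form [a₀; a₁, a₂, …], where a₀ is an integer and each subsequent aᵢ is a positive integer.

[2; 12, 1, 3, 4]

451 ÷ 217 → quotient 2, remainder 17
217 ÷ 17 → quotient 12, remainder 13
17 ÷ 13 → quotient 1, remainder 4
13 ÷ 4 → quotient 3, remainder 1
4 ÷ 1 → quotient 4, remainder 0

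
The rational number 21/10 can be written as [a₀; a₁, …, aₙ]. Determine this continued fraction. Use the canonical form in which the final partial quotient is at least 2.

Repeatedly divide and take the remainder:
⌊21/10⌋ = 2, remainder 1
⌊10/1⌋ = 10, remainder 0

[2; 10]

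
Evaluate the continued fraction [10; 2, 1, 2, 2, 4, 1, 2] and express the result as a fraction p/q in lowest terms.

3007/290

Work from the innermost term outward:
Start with 2.
1 + 1/(2/1) = 1 + 1/2 = 3/2
4 + 1/(3/2) = 4 + 2/3 = 14/3
2 + 1/(14/3) = 2 + 3/14 = 31/14
2 + 1/(31/14) = 2 + 14/31 = 76/31
1 + 1/(76/31) = 1 + 31/76 = 107/76
2 + 1/(107/76) = 2 + 76/107 = 290/107
10 + 1/(290/107) = 10 + 107/290 = 3007/290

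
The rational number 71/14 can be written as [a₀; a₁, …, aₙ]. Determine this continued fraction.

71 ÷ 14 → quotient 5, remainder 1
14 ÷ 1 → quotient 14, remainder 0

[5; 14]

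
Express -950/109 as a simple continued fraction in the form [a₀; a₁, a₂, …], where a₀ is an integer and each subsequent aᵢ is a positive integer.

⌊-950/109⌋ = -9, remainder 31
⌊109/31⌋ = 3, remainder 16
⌊31/16⌋ = 1, remainder 15
⌊16/15⌋ = 1, remainder 1
⌊15/1⌋ = 15, remainder 0

[-9; 3, 1, 1, 15]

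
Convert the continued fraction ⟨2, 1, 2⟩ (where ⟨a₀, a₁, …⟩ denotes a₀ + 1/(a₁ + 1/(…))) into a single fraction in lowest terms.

a_0 = 2: 2/1
a_1 = 1: 3/1
a_2 = 2: 8/3

8/3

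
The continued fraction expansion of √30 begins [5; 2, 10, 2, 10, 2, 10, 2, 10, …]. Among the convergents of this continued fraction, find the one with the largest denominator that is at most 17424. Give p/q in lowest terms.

a_0 = 5: 5/1  (≤ bound)
a_1 = 2: 11/2  (≤ bound)
a_2 = 10: 115/21  (≤ bound)
a_3 = 2: 241/44  (≤ bound)
a_4 = 10: 2525/461  (≤ bound)
a_5 = 2: 5291/966  (≤ bound)
a_6 = 10: 55435/10121  (≤ bound)
a_7 = 2: 116161/21208  (> 17424, stop)

55435/10121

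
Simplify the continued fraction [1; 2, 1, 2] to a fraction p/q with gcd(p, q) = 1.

a_0 = 1: 1/1
a_1 = 2: 3/2
a_2 = 1: 4/3
a_3 = 2: 11/8

11/8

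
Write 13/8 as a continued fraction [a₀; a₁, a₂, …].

[1; 1, 1, 1, 2]

Apply division with remainder until the remainder is 0:
13 ÷ 8 → quotient 1, remainder 5
8 ÷ 5 → quotient 1, remainder 3
5 ÷ 3 → quotient 1, remainder 2
3 ÷ 2 → quotient 1, remainder 1
2 ÷ 1 → quotient 2, remainder 0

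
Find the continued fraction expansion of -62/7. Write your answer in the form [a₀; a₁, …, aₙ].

[-9; 7]

⌊-62/7⌋ = -9, remainder 1
⌊7/1⌋ = 7, remainder 0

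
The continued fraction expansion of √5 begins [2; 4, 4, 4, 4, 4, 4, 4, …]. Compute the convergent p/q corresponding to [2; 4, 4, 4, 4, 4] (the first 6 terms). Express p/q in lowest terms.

2889/1292

Start with 4.
4 + 1/(4/1) = 4 + 1/4 = 17/4
4 + 1/(17/4) = 4 + 4/17 = 72/17
4 + 1/(72/17) = 4 + 17/72 = 305/72
4 + 1/(305/72) = 4 + 72/305 = 1292/305
2 + 1/(1292/305) = 2 + 305/1292 = 2889/1292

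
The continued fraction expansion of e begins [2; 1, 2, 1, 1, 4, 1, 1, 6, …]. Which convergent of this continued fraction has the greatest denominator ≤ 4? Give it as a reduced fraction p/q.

List convergents until the denominator exceeds the bound:
a_0 = 2: 2/1  (≤ bound)
a_1 = 1: 3/1  (≤ bound)
a_2 = 2: 8/3  (≤ bound)
a_3 = 1: 11/4  (≤ bound)
a_4 = 1: 19/7  (> 4, stop)

11/4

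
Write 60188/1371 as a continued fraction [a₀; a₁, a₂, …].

[43; 1, 9, 12, 2, 1, 3]

60188 ÷ 1371 → quotient 43, remainder 1235
1371 ÷ 1235 → quotient 1, remainder 136
1235 ÷ 136 → quotient 9, remainder 11
136 ÷ 11 → quotient 12, remainder 4
11 ÷ 4 → quotient 2, remainder 3
4 ÷ 3 → quotient 1, remainder 1
3 ÷ 1 → quotient 3, remainder 0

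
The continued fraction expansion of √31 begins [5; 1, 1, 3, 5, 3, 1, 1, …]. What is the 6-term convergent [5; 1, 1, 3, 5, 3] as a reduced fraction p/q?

657/118

Start with 3.
5 + 1/(3/1) = 5 + 1/3 = 16/3
3 + 1/(16/3) = 3 + 3/16 = 51/16
1 + 1/(51/16) = 1 + 16/51 = 67/51
1 + 1/(67/51) = 1 + 51/67 = 118/67
5 + 1/(118/67) = 5 + 67/118 = 657/118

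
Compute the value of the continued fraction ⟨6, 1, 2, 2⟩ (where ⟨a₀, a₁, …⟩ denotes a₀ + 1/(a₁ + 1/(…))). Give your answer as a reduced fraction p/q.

47/7

Work from the innermost term outward:
Start with 2.
2 + 1/(2/1) = 2 + 1/2 = 5/2
1 + 1/(5/2) = 1 + 2/5 = 7/5
6 + 1/(7/5) = 6 + 5/7 = 47/7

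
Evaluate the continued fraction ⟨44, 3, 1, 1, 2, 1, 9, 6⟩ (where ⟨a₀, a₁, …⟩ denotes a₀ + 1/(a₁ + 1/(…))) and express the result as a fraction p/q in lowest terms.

Work from the innermost term outward:
Start with 6.
9 + 1/(6/1) = 9 + 1/6 = 55/6
1 + 1/(55/6) = 1 + 6/55 = 61/55
2 + 1/(61/55) = 2 + 55/61 = 177/61
1 + 1/(177/61) = 1 + 61/177 = 238/177
1 + 1/(238/177) = 1 + 177/238 = 415/238
3 + 1/(415/238) = 3 + 238/415 = 1483/415
44 + 1/(1483/415) = 44 + 415/1483 = 65667/1483

65667/1483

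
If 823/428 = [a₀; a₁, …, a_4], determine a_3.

1

823 = 1·428 + 395, so a_0 = 1
428 = 1·395 + 33, so a_1 = 1
395 = 11·33 + 32, so a_2 = 11
33 = 1·32 + 1, so a_3 = 1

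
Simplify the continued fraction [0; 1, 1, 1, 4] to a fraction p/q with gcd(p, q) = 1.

Start with 4.
1 + 1/(4/1) = 1 + 1/4 = 5/4
1 + 1/(5/4) = 1 + 4/5 = 9/5
1 + 1/(9/5) = 1 + 5/9 = 14/9
0 + 1/(14/9) = 0 + 9/14 = 9/14

9/14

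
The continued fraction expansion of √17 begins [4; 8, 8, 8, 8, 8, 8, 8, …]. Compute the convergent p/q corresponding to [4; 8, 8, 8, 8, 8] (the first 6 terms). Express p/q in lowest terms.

Start with 8.
8 + 1/(8/1) = 8 + 1/8 = 65/8
8 + 1/(65/8) = 8 + 8/65 = 528/65
8 + 1/(528/65) = 8 + 65/528 = 4289/528
8 + 1/(4289/528) = 8 + 528/4289 = 34840/4289
4 + 1/(34840/4289) = 4 + 4289/34840 = 143649/34840

143649/34840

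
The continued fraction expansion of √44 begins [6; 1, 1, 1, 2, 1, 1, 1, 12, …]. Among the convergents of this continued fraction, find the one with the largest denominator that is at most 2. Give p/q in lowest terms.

List convergents until the denominator exceeds the bound:
a_0 = 6: 6/1  (≤ bound)
a_1 = 1: 7/1  (≤ bound)
a_2 = 1: 13/2  (≤ bound)
a_3 = 1: 20/3  (> 2, stop)

13/2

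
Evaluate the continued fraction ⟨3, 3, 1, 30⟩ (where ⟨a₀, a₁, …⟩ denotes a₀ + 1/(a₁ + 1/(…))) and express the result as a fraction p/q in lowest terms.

400/123

Use the convergent recurrence hₖ = aₖ·hₖ₋₁ + hₖ₋₂ (and likewise for the denominators kₖ):
a_0 = 3: 3/1
a_1 = 3: 10/3
a_2 = 1: 13/4
a_3 = 30: 400/123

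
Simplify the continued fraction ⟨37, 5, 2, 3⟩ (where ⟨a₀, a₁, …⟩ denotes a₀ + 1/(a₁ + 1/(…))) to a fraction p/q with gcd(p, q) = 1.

1413/38

a_0 = 37: 37/1
a_1 = 5: 186/5
a_2 = 2: 409/11
a_3 = 3: 1413/38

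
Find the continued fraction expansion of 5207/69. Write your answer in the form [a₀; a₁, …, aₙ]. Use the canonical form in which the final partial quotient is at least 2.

Run the Euclidean algorithm, recording each quotient:
5207 = 75·69 + 32, so a_0 = 75
69 = 2·32 + 5, so a_1 = 2
32 = 6·5 + 2, so a_2 = 6
5 = 2·2 + 1, so a_3 = 2
2 = 2·1 + 0, so a_4 = 2

[75; 2, 6, 2, 2]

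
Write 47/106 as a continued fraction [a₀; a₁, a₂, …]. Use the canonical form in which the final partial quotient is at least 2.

[0; 2, 3, 1, 11]

Apply division with remainder until the remainder is 0:
47 = 0·106 + 47, so a_0 = 0
106 = 2·47 + 12, so a_1 = 2
47 = 3·12 + 11, so a_2 = 3
12 = 1·11 + 1, so a_3 = 1
11 = 11·1 + 0, so a_4 = 11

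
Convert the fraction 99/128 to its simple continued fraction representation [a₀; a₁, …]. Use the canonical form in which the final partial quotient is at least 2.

99 ÷ 128 → quotient 0, remainder 99
128 ÷ 99 → quotient 1, remainder 29
99 ÷ 29 → quotient 3, remainder 12
29 ÷ 12 → quotient 2, remainder 5
12 ÷ 5 → quotient 2, remainder 2
5 ÷ 2 → quotient 2, remainder 1
2 ÷ 1 → quotient 2, remainder 0

[0; 1, 3, 2, 2, 2, 2]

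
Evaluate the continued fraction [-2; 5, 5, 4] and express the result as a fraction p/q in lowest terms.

Compute successive convergents:
a_0 = -2: -2/1
a_1 = 5: -9/5
a_2 = 5: -47/26
a_3 = 4: -197/109

-197/109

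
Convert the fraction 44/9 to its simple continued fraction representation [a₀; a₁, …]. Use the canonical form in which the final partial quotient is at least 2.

44 ÷ 9 → quotient 4, remainder 8
9 ÷ 8 → quotient 1, remainder 1
8 ÷ 1 → quotient 8, remainder 0

[4; 1, 8]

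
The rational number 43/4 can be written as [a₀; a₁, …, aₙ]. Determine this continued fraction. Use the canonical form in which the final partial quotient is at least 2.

⌊43/4⌋ = 10, remainder 3
⌊4/3⌋ = 1, remainder 1
⌊3/1⌋ = 3, remainder 0

[10; 1, 3]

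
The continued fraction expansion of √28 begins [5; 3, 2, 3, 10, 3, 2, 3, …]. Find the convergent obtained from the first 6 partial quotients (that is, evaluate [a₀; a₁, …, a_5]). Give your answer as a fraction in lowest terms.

4048/765

a_0 = 5: 5/1
a_1 = 3: 16/3
a_2 = 2: 37/7
a_3 = 3: 127/24
a_4 = 10: 1307/247
a_5 = 3: 4048/765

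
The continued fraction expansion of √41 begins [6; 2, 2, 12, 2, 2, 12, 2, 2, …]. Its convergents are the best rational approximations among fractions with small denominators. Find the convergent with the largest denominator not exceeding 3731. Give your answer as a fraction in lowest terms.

2049/320

List convergents until the denominator exceeds the bound:
a_0 = 6: 6/1  (≤ bound)
a_1 = 2: 13/2  (≤ bound)
a_2 = 2: 32/5  (≤ bound)
a_3 = 12: 397/62  (≤ bound)
a_4 = 2: 826/129  (≤ bound)
a_5 = 2: 2049/320  (≤ bound)
a_6 = 12: 25414/3969  (> 3731, stop)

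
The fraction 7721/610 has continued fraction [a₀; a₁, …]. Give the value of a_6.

2

Repeatedly divide and take the remainder:
7721 = 12·610 + 401, so a_0 = 12
610 = 1·401 + 209, so a_1 = 1
401 = 1·209 + 192, so a_2 = 1
209 = 1·192 + 17, so a_3 = 1
192 = 11·17 + 5, so a_4 = 11
17 = 3·5 + 2, so a_5 = 3
5 = 2·2 + 1, so a_6 = 2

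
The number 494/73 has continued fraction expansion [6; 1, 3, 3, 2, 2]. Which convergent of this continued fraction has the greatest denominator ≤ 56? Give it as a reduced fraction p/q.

List convergents until the denominator exceeds the bound:
a_0 = 6: 6/1  (≤ bound)
a_1 = 1: 7/1  (≤ bound)
a_2 = 3: 27/4  (≤ bound)
a_3 = 3: 88/13  (≤ bound)
a_4 = 2: 203/30  (≤ bound)
a_5 = 2: 494/73  (> 56, stop)

203/30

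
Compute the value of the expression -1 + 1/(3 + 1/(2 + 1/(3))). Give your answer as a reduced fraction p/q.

Start with 3.
2 + 1/(3/1) = 2 + 1/3 = 7/3
3 + 1/(7/3) = 3 + 3/7 = 24/7
-1 + 1/(24/7) = -1 + 7/24 = -17/24

-17/24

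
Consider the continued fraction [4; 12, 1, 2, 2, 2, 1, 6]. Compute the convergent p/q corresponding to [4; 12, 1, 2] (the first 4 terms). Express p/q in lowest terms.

155/38

a_0 = 4: 4/1
a_1 = 12: 49/12
a_2 = 1: 53/13
a_3 = 2: 155/38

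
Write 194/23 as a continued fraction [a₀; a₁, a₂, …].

[8; 2, 3, 3]

Apply division with remainder until the remainder is 0:
194 = 8·23 + 10, so a_0 = 8
23 = 2·10 + 3, so a_1 = 2
10 = 3·3 + 1, so a_2 = 3
3 = 3·1 + 0, so a_3 = 3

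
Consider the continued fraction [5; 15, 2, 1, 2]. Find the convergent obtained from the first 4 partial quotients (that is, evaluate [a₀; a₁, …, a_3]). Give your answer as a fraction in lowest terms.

Start with 1.
2 + 1/(1/1) = 2 + 1/1 = 3/1
15 + 1/(3/1) = 15 + 1/3 = 46/3
5 + 1/(46/3) = 5 + 3/46 = 233/46

233/46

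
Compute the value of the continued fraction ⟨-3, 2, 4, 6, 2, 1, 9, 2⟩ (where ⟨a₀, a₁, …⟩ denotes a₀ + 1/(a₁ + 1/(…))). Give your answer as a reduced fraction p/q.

Start with 2.
9 + 1/(2/1) = 9 + 1/2 = 19/2
1 + 1/(19/2) = 1 + 2/19 = 21/19
2 + 1/(21/19) = 2 + 19/21 = 61/21
6 + 1/(61/21) = 6 + 21/61 = 387/61
4 + 1/(387/61) = 4 + 61/387 = 1609/387
2 + 1/(1609/387) = 2 + 387/1609 = 3605/1609
-3 + 1/(3605/1609) = -3 + 1609/3605 = -9206/3605

-9206/3605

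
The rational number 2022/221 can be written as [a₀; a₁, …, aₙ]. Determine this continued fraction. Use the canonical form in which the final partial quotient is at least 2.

[9; 6, 1, 2, 3, 3]

Apply division with remainder until the remainder is 0:
2022 ÷ 221 → quotient 9, remainder 33
221 ÷ 33 → quotient 6, remainder 23
33 ÷ 23 → quotient 1, remainder 10
23 ÷ 10 → quotient 2, remainder 3
10 ÷ 3 → quotient 3, remainder 1
3 ÷ 1 → quotient 3, remainder 0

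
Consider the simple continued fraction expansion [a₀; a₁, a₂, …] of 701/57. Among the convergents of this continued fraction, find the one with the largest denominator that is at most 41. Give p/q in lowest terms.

a_0 = 12: 12/1  (≤ bound)
a_1 = 3: 37/3  (≤ bound)
a_2 = 2: 86/7  (≤ bound)
a_3 = 1: 123/10  (≤ bound)
a_4 = 5: 701/57  (> 41, stop)

123/10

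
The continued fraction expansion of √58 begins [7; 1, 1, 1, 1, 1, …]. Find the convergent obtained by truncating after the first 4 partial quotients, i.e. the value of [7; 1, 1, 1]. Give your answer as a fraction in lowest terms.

a_0 = 7: 7/1
a_1 = 1: 8/1
a_2 = 1: 15/2
a_3 = 1: 23/3

23/3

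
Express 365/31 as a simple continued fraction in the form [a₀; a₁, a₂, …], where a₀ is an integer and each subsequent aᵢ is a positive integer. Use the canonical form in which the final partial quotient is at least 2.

[11; 1, 3, 2, 3]

Apply division with remainder until the remainder is 0:
⌊365/31⌋ = 11, remainder 24
⌊31/24⌋ = 1, remainder 7
⌊24/7⌋ = 3, remainder 3
⌊7/3⌋ = 2, remainder 1
⌊3/1⌋ = 3, remainder 0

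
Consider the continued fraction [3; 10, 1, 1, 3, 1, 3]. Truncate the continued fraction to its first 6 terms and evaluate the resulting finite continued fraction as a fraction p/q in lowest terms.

Start with 1.
3 + 1/(1/1) = 3 + 1/1 = 4/1
1 + 1/(4/1) = 1 + 1/4 = 5/4
1 + 1/(5/4) = 1 + 4/5 = 9/5
10 + 1/(9/5) = 10 + 5/9 = 95/9
3 + 1/(95/9) = 3 + 9/95 = 294/95

294/95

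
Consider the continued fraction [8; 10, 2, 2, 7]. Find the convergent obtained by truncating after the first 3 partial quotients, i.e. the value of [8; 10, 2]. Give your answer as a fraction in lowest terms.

a_0 = 8: 8/1
a_1 = 10: 81/10
a_2 = 2: 170/21

170/21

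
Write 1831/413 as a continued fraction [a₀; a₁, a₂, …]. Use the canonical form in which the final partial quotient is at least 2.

[4; 2, 3, 3, 1, 13]

1831 ÷ 413 → quotient 4, remainder 179
413 ÷ 179 → quotient 2, remainder 55
179 ÷ 55 → quotient 3, remainder 14
55 ÷ 14 → quotient 3, remainder 13
14 ÷ 13 → quotient 1, remainder 1
13 ÷ 1 → quotient 13, remainder 0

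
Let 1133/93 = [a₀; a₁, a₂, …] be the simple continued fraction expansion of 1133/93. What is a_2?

2

1133 = 12·93 + 17, so a_0 = 12
93 = 5·17 + 8, so a_1 = 5
17 = 2·8 + 1, so a_2 = 2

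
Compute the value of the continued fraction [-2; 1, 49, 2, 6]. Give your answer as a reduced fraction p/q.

a_0 = -2: -2/1
a_1 = 1: -1/1
a_2 = 49: -51/50
a_3 = 2: -103/101
a_4 = 6: -669/656

-669/656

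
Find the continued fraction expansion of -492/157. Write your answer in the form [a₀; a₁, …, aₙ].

[-4; 1, 6, 2, 10]

Run the Euclidean algorithm, recording each quotient:
-492 ÷ 157 → quotient -4, remainder 136
157 ÷ 136 → quotient 1, remainder 21
136 ÷ 21 → quotient 6, remainder 10
21 ÷ 10 → quotient 2, remainder 1
10 ÷ 1 → quotient 10, remainder 0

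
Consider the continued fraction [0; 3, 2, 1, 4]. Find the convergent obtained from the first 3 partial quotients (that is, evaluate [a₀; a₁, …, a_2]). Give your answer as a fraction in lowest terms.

a_0 = 0: 0/1
a_1 = 3: 1/3
a_2 = 2: 2/7

2/7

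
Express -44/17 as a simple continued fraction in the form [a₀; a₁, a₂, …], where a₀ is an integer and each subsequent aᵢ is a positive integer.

[-3; 2, 2, 3]

Repeatedly divide and take the remainder:
⌊-44/17⌋ = -3, remainder 7
⌊17/7⌋ = 2, remainder 3
⌊7/3⌋ = 2, remainder 1
⌊3/1⌋ = 3, remainder 0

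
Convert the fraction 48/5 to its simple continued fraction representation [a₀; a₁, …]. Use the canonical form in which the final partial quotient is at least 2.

48 ÷ 5 → quotient 9, remainder 3
5 ÷ 3 → quotient 1, remainder 2
3 ÷ 2 → quotient 1, remainder 1
2 ÷ 1 → quotient 2, remainder 0

[9; 1, 1, 2]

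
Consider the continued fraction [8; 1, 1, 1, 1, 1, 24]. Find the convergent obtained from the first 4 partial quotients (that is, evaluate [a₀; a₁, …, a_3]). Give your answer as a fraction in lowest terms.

26/3

Starting at the tail and folding back:
Start with 1.
1 + 1/(1/1) = 1 + 1/1 = 2/1
1 + 1/(2/1) = 1 + 1/2 = 3/2
8 + 1/(3/2) = 8 + 2/3 = 26/3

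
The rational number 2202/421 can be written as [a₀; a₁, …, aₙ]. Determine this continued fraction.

[5; 4, 2, 1, 15, 2]

Repeatedly divide and take the remainder:
2202 = 5·421 + 97, so a_0 = 5
421 = 4·97 + 33, so a_1 = 4
97 = 2·33 + 31, so a_2 = 2
33 = 1·31 + 2, so a_3 = 1
31 = 15·2 + 1, so a_4 = 15
2 = 2·1 + 0, so a_5 = 2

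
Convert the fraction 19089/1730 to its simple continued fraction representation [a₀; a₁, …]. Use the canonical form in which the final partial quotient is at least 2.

Repeatedly divide and take the remainder:
⌊19089/1730⌋ = 11, remainder 59
⌊1730/59⌋ = 29, remainder 19
⌊59/19⌋ = 3, remainder 2
⌊19/2⌋ = 9, remainder 1
⌊2/1⌋ = 2, remainder 0

[11; 29, 3, 9, 2]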